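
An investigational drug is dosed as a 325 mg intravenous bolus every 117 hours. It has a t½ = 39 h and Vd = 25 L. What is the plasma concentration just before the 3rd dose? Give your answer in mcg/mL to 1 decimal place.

f = (1/2)^(τ/t½) = (1/2)^(117/39) ≈ 0.1250.
C₀ = D/Vd = 325/25 ≈ 13.000 mcg/mL.
Before the 3rd dose, 2 doses have been given. Superposition: Cmin = C₀·(f + f²).
≈ 13.000 × (0.1250 + 0.0156) ≈ 13.000 × 0.1406 ≈ 1.828 mcg/mL.

1.8 mcg/mL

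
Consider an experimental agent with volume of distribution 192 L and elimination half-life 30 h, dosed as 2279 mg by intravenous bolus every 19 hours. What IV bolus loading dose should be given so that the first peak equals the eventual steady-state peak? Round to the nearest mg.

f = (1/2)^(19/30) ≈ 0.644685; accumulation ratio R = 1/(1−f) ≈ 2.81440.
Loading dose to hit Cmax,ss on first dose: D_load = D_maint·R ≈ 2279 × 2.81440 ≈ 6414.02 mg.

6414 mg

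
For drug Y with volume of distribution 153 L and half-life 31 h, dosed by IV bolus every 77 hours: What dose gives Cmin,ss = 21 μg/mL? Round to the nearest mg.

τ/t½ = 77/31 ≈ 2.4839, so f = (1/2)^(77/31) ≈ 0.178764.
Cmin,ss = (D/Vd)·f/(1−f), so D = Cmin,ss·Vd·(1−f)/f.
D = 21 × 153 × (1−f)/f ≈ 21 × 153 × 4.59397 ≈ 14760.43 mg.

14760 mg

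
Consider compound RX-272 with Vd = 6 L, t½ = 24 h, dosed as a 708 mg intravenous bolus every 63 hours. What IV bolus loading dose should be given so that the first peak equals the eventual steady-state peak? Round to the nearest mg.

f = (1/2)^(63/24) ≈ 0.162105; accumulation ratio R = 1/(1−f) ≈ 1.19347.
Loading dose to hit Cmax,ss on first dose: D_load = D_maint·R ≈ 708 × 1.19347 ≈ 844.98 mg.

845 mg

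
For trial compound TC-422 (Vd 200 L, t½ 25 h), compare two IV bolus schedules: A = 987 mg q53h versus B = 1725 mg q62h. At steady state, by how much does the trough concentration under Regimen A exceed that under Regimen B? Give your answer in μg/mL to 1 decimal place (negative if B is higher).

Regimen A: f = (1/2)^(53/25) ≈ 0.2300; Cmin,ss = (987/200)·f/(1−f) ≈ 1.474 μg/mL.
Regimen B: f = (1/2)^(62/25) ≈ 0.1792; Cmin,ss = (1725/200)·f/(1−f) ≈ 1.883 μg/mL.
Difference ≈ 1.474 − 1.883 ≈ -0.409 μg/mL.

-0.4 μg/mL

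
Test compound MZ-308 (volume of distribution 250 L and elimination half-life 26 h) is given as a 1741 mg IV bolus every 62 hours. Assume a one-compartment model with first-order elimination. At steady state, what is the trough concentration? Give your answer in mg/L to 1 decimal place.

1.6 mg/L

Over one 62-h interval, 62/26 ≈ 2.3846 half-lives elapse, leaving f ≈ 0.1915 of each dose.
Accumulation ratio R = 1/(1 − f) ≈ 1/0.8085 ≈ 1.2369.
Each bolus raises the concentration by D/Vd = 1741/250 ≈ 6.964 mg/L.
Cmax,ss = C₀/(1 − f) ≈ 6.964/0.8085 ≈ 8.613 mg/L.
Steady-state trough Cmin,ss = Cmax,ss·f ≈ 8.613 × 0.1915 ≈ 1.649 mg/L.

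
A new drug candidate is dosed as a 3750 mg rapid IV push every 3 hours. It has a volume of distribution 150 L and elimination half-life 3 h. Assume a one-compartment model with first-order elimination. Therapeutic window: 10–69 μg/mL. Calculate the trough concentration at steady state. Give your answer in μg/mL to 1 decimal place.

25.0 μg/mL

The dosing interval is 1 half-life, so f = 2^(−1) = 0.5.
At steady state, R = 1/(1 − 0.5) = 2/1.
Single-dose peak C₀ = D/Vd = 3750/150 = 25 μg/mL.
Steady-state peak Cmax,ss = C₀·R = 25 × 2/1 ≈ 50.000 μg/mL.
Steady-state trough Cmin,ss = Cmax,ss·f ≈ 50.000 × 0.5 ≈ 25.000 μg/mL.
Trough 25.0 μg/mL vs MEC 10 μg/mL: adequate.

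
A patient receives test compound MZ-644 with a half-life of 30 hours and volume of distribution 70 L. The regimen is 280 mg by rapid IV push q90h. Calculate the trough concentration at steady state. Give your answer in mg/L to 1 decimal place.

0.6 mg/L

The dosing interval is 3 half-lives, so f = 2^(−3) = 0.125.
Accumulation ratio R = 1/(1 − f) = 1/0.875 = 8/7.
Single-dose peak C₀ = D/Vd = 280/70 = 4 mg/L.
Steady-state peak Cmax,ss = C₀·R = 4 × 8/7 ≈ 4.571 mg/L.
Steady-state trough Cmin,ss = Cmax,ss·f ≈ 4.571 × 0.125 ≈ 0.571 mg/L.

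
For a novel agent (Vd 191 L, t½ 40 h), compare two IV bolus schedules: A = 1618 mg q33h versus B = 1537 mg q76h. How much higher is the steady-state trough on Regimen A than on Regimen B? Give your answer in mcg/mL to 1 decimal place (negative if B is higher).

8.0 mcg/mL

Regimen A: f = (1/2)^(33/40) ≈ 0.5645; Cmin,ss = (1618/191)·f/(1−f) ≈ 10.980 mcg/mL.
Regimen B: f = (1/2)^(76/40) ≈ 0.2679; Cmin,ss = (1537/191)·f/(1−f) ≈ 2.945 mcg/mL.
Difference ≈ 10.980 − 2.945 ≈ 8.035 mcg/mL.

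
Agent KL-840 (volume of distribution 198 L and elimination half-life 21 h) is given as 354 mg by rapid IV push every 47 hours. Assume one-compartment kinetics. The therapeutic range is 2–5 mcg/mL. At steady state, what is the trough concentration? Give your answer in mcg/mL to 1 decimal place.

0.5 mcg/mL

τ/t½ = 47/21 ≈ 2.2381, so fraction remaining f = (1/2)^(47/21) ≈ 0.2120.
Accumulation ratio R = 1/(1 − f) ≈ 1/0.7880 ≈ 1.2690.
Single-dose peak C₀ = D/Vd = 354/198 ≈ 1.788 mcg/mL.
Cmax,ss = C₀/(1 − f) ≈ 1.788/0.7880 ≈ 2.269 mcg/mL.
One interval later, Cmin,ss = Cmax,ss·e^(−kτ) ≈ 2.269 × 0.2120 ≈ 0.481 mcg/mL.
Trough 0.5 mcg/mL vs MEC 2 mcg/mL: subtherapeutic.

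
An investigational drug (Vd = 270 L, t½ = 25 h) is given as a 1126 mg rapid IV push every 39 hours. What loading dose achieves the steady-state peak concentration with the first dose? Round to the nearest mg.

1704 mg

f = (1/2)^(39/25) ≈ 0.339151; accumulation ratio R = 1/(1−f) ≈ 1.51320.
Loading dose to hit Cmax,ss on first dose: D_load = D_maint·R ≈ 1126 × 1.51320 ≈ 1703.86 mg.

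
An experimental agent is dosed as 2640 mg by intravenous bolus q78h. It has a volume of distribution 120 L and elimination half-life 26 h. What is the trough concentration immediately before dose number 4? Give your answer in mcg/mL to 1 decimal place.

f = (1/2)^(τ/t½) = (1/2)^(78/26) ≈ 0.1250.
C₀ = D/Vd = 2640/120 ≈ 22.000 mcg/mL.
Before the 4th dose, 3 doses have been given. Superposition: Cmin = C₀·(f + f² + … + f^3).
≈ 22.000 × (0.1250 + 0.0156 + 0.0020) ≈ 22.000 × 0.1426 ≈ 3.137 mcg/mL.

3.1 mcg/mL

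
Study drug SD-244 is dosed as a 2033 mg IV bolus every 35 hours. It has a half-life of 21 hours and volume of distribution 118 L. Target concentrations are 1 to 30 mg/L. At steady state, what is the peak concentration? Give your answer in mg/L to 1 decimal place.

Over one 35-h interval, 35/21 ≈ 1.6667 half-lives elapse, leaving f ≈ 0.3150 of each dose.
At steady state, accumulation factor R = 1/(1 − e^(−kτ)) ≈ 1.4599.
Single-dose peak C₀ = D/Vd = 2033/118 ≈ 17.229 mg/L.
Steady-state peak Cmax,ss = C₀·R ≈ 17.229 × 1.4599 ≈ 25.153 mg/L.
Peak 25.2 mg/L vs MTC 30 mg/L: below toxic threshold.

25.2 mg/L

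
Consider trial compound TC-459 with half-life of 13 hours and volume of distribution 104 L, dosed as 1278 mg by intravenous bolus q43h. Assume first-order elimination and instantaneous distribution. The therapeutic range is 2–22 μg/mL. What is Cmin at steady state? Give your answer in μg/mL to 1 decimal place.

1.4 μg/mL

τ/t½ = 43/13 ≈ 3.3077, so fraction remaining f = (1/2)^(43/13) ≈ 0.1010.
At steady state, accumulation factor R = 1/(1 − e^(−kτ)) ≈ 1.1123.
Each bolus raises the concentration by D/Vd = 1278/104 ≈ 12.288 μg/mL.
Steady-state peak Cmax,ss = C₀·R ≈ 12.288 × 1.1123 ≈ 13.668 μg/mL.
Steady-state trough Cmin,ss = Cmax,ss·f ≈ 13.668 × 0.1010 ≈ 1.380 μg/mL.
Trough 1.4 μg/mL vs MEC 2 μg/mL: subtherapeutic.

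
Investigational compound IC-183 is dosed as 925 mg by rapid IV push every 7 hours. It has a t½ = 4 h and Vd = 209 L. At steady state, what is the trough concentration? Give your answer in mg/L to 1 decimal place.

k = ln2/t½ = ln2/4 ≈ 0.173287 h⁻¹; fraction remaining f = e^(−kτ) = e^(−0.173287×7) ≈ 0.2973.
At steady state, accumulation factor R = 1/(1 − e^(−kτ)) ≈ 1.4231.
Each bolus raises the concentration by D/Vd = 925/209 ≈ 4.426 mg/L.
Cmax,ss = C₀/(1 − f) ≈ 4.426/0.7027 ≈ 6.299 mg/L.
Steady-state trough Cmin,ss = Cmax,ss·f ≈ 6.299 × 0.2973 ≈ 1.873 mg/L.

1.9 mg/L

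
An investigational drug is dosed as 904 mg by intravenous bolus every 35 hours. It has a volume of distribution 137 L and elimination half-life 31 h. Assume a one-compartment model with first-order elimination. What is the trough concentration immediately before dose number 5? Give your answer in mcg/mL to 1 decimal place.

f = (1/2)^(τ/t½) = (1/2)^(35/31) ≈ 0.4572.
C₀ = D/Vd = 904/137 ≈ 6.599 mcg/mL.
Before the 5th dose, 4 doses have been given. Superposition: Cmin = C₀·(f + f² + … + f^4).
≈ 6.599 × (0.4572 + 0.2090 + 0.0956 + 0.0437) ≈ 6.599 × 0.8055 ≈ 5.315 mcg/mL.

5.3 mcg/mL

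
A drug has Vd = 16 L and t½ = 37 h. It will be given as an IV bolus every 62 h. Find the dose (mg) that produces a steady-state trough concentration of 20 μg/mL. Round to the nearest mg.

702 mg

τ/t½ = 62/37 ≈ 1.6757, so f = (1/2)^(62/37) ≈ 0.313019.
Cmin,ss = (D/Vd)·f/(1−f), so D = Cmin,ss·Vd·(1−f)/f.
D = 20 × 16 × (1−f)/f ≈ 20 × 16 × 2.19469 ≈ 702.30 mg.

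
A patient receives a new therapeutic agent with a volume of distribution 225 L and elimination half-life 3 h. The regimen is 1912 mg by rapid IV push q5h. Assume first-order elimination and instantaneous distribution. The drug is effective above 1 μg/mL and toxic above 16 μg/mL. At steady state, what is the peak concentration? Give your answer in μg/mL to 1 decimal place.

τ/t½ = 5/3 ≈ 1.6667, so fraction remaining f = (1/2)^(5/3) ≈ 0.3150.
At steady state, accumulation factor R = 1/(1 − e^(−kτ)) ≈ 1.4599.
Single-dose peak C₀ = D/Vd = 1912/225 ≈ 8.498 μg/mL.
Cmax,ss = C₀/(1 − f) ≈ 8.498/0.6850 ≈ 12.406 μg/mL.
Peak 12.4 μg/mL vs MTC 16 μg/mL: below toxic threshold.

12.4 μg/mL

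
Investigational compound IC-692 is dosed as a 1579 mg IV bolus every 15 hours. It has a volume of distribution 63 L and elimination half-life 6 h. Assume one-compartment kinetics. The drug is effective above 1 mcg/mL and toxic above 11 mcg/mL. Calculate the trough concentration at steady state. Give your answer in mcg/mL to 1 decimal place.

5.4 mcg/mL

k = ln2/t½ = ln2/6 ≈ 0.115525 h⁻¹; fraction remaining f = e^(−kτ) = e^(−0.115525×15) ≈ 0.1768.
At steady state, accumulation factor R = 1/(1 − e^(−kτ)) ≈ 1.2148.
Each bolus raises the concentration by D/Vd = 1579/63 ≈ 25.063 mcg/mL.
Cmax,ss = C₀/(1 − f) ≈ 25.063/0.8232 ≈ 30.446 mcg/mL.
Steady-state trough Cmin,ss = Cmax,ss·f ≈ 30.446 × 0.1768 ≈ 5.383 mcg/mL.
Trough 5.4 mcg/mL vs MEC 1 mcg/mL: adequate.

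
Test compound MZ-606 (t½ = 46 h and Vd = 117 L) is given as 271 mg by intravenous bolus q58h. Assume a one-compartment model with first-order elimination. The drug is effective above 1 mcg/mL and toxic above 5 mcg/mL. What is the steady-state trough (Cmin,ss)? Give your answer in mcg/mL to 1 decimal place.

τ/t½ = 58/46 ≈ 1.2609, so fraction remaining f = (1/2)^(58/46) ≈ 0.4173.
Accumulation ratio R = 1/(1 − f) ≈ 1/0.5827 ≈ 1.7161.
Each bolus raises the concentration by D/Vd = 271/117 ≈ 2.316 mcg/mL.
Cmax,ss = C₀/(1 − f) ≈ 2.316/0.5827 ≈ 3.975 mcg/mL.
Steady-state trough Cmin,ss = Cmax,ss·f ≈ 3.975 × 0.4173 ≈ 1.659 mcg/mL.
Trough 1.7 mcg/mL vs MEC 1 mcg/mL: adequate.

1.7 mcg/mL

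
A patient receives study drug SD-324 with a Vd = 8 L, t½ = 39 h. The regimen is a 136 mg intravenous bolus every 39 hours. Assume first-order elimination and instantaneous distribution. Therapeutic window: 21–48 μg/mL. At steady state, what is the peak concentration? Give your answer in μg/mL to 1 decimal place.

34.0 μg/mL

The dosing interval is 1 half-life, so f = 2^(−1) = 0.5.
At steady state, R = 1/(1 − 0.5) = 2/1.
Single-dose peak C₀ = D/Vd = 136/8 = 17 μg/mL.
Steady-state peak Cmax,ss = C₀·R = 17 × 2/1 ≈ 34.000 μg/mL.
Peak 34.0 μg/mL vs MTC 48 μg/mL: below toxic threshold.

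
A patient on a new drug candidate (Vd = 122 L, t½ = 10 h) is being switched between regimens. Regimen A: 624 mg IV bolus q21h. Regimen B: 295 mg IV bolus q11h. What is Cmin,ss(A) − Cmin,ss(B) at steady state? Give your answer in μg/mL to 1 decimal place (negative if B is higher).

Regimen A: f = (1/2)^(21/10) ≈ 0.2333; Cmin,ss = (624/122)·f/(1−f) ≈ 1.556 μg/mL.
Regimen B: f = (1/2)^(11/10) ≈ 0.4665; Cmin,ss = (295/122)·f/(1−f) ≈ 2.114 μg/mL.
Difference ≈ 1.556 − 2.114 ≈ -0.558 μg/mL.

-0.6 μg/mL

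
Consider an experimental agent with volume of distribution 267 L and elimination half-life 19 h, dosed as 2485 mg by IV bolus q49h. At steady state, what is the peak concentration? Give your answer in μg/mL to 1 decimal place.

Over one 49-h interval, 49/19 ≈ 2.5789 half-lives elapse, leaving f ≈ 0.1674 of each dose.
Accumulation ratio R = 1/(1 − f) ≈ 1/0.8326 ≈ 1.2011.
Single-dose peak C₀ = D/Vd = 2485/267 ≈ 9.307 μg/mL.
Steady-state peak Cmax,ss = C₀·R ≈ 9.307 × 1.2011 ≈ 11.179 μg/mL.

11.2 μg/mL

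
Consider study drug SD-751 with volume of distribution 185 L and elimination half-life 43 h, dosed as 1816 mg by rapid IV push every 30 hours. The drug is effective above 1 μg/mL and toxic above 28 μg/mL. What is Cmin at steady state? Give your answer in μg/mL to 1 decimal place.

k = ln2/t½ = ln2/43 ≈ 0.016120 h⁻¹; fraction remaining f = e^(−kτ) = e^(−0.016120×30) ≈ 0.6166.
Each bolus raises the concentration by D/Vd = 1816/185 ≈ 9.816 μg/mL.
Steady-state trough Cmin,ss = C₀·f/(1−f) ≈ 9.816 × 0.6166/0.3834 ≈ 15.787 μg/mL.
Trough 15.8 μg/mL vs MEC 1 μg/mL: adequate.

15.8 μg/mL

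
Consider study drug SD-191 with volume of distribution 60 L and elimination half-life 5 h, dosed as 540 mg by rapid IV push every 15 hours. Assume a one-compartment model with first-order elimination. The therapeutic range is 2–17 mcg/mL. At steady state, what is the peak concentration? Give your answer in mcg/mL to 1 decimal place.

10.3 mcg/mL

The dosing interval is 3 half-lives, so f = 2^(−3) = 0.125.
Accumulation ratio R = 1/(1 − f) = 1/0.875 = 8/7.
Single-dose peak C₀ = D/Vd = 540/60 = 9 mcg/mL.
Steady-state peak Cmax,ss = C₀·R = 9 × 8/7 ≈ 10.286 mcg/mL.
Peak 10.3 mcg/mL vs MTC 17 mcg/mL: below toxic threshold.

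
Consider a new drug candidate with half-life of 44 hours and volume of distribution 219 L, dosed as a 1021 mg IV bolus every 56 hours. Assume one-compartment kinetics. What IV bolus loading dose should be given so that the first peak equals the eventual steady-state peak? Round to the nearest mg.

f = (1/2)^(56/44) ≈ 0.413877; accumulation ratio R = 1/(1−f) ≈ 1.70613.
Loading dose to hit Cmax,ss on first dose: D_load = D_maint·R ≈ 1021 × 1.70613 ≈ 1741.96 mg.

1742 mg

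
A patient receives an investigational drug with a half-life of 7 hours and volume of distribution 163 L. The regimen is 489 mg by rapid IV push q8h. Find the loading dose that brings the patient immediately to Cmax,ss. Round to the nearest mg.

894 mg

f = (1/2)^(8/7) ≈ 0.452862; accumulation ratio R = 1/(1−f) ≈ 1.82769.
Loading dose to hit Cmax,ss on first dose: D_load = D_maint·R ≈ 489 × 1.82769 ≈ 893.74 mg.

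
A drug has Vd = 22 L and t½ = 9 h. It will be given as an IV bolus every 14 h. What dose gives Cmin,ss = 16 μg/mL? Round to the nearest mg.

683 mg

τ/t½ = 14/9 ≈ 1.5556, so f = (1/2)^(14/9) ≈ 0.340198.
Cmin,ss = (D/Vd)·f/(1−f), so D = Cmin,ss·Vd·(1−f)/f.
D = 16 × 22 × (1−f)/f ≈ 16 × 22 × 1.93946 ≈ 682.69 mg.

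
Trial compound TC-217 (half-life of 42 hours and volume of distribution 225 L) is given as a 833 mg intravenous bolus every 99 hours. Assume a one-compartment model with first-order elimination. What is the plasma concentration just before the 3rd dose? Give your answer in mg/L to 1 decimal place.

0.9 mg/L

f = (1/2)^(τ/t½) = (1/2)^(99/42) ≈ 0.1952.
C₀ = D/Vd = 833/225 ≈ 3.702 mg/L.
Before the 3rd dose, 2 doses have been given. Superposition: Cmin = C₀·(f + f²).
≈ 3.702 × (0.1952 + 0.0381) ≈ 3.702 × 0.2333 ≈ 0.864 mg/L.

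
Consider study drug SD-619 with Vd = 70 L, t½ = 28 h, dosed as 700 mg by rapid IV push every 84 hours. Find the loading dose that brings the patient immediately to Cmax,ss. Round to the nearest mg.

800 mg

f = (1/2)^(84/28) ≈ 0.125000; accumulation ratio R = 1/(1−f) ≈ 1.14286.
Loading dose to hit Cmax,ss on first dose: D_load = D_maint·R ≈ 700 × 1.14286 ≈ 800.00 mg.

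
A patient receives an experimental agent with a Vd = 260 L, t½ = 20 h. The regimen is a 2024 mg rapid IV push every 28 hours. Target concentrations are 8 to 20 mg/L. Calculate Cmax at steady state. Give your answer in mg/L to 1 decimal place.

12.5 mg/L

τ/t½ = 28/20 ≈ 1.4, so fraction remaining f = (1/2)^(28/20) ≈ 0.3789.
At steady state, accumulation factor R = 1/(1 − e^(−kτ)) ≈ 1.6100.
Single-dose peak C₀ = D/Vd = 2024/260 ≈ 7.785 mg/L.
Steady-state peak Cmax,ss = C₀·R ≈ 7.785 × 1.6100 ≈ 12.534 mg/L.
Peak 12.5 mg/L vs MTC 20 mg/L: below toxic threshold.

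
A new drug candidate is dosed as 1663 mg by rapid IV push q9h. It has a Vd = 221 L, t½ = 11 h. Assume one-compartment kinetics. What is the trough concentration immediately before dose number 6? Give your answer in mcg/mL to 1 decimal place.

9.3 mcg/mL

f = (1/2)^(τ/t½) = (1/2)^(9/11) ≈ 0.5672.
C₀ = D/Vd = 1663/221 ≈ 7.525 mcg/mL.
Before the 6th dose, 5 doses have been given. Superposition: Cmin = C₀·(f + f² + … + f^5).
≈ 7.525 × (0.5672 + 0.3217 + 0.1825 + 0.1035 + 0.0587) ≈ 7.525 × 1.2336 ≈ 9.283 mcg/mL.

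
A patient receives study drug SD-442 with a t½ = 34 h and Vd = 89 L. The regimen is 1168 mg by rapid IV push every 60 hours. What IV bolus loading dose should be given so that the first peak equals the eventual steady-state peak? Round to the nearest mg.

f = (1/2)^(60/34) ≈ 0.294287; accumulation ratio R = 1/(1−f) ≈ 1.41701.
Loading dose to hit Cmax,ss on first dose: D_load = D_maint·R ≈ 1168 × 1.41701 ≈ 1655.07 mg.

1655 mg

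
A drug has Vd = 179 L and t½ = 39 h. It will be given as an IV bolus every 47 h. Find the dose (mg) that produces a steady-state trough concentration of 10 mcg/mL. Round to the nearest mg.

2337 mg

τ/t½ = 47/39 ≈ 1.2051, so f = (1/2)^(47/39) ≈ 0.433731.
Cmin,ss = (D/Vd)·f/(1−f), so D = Cmin,ss·Vd·(1−f)/f.
D = 10 × 179 × (1−f)/f ≈ 10 × 179 × 1.30558 ≈ 2336.99 mg.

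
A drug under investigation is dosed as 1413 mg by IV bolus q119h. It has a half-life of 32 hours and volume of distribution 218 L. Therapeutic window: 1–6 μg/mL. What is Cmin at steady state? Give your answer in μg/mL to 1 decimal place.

k = ln2/t½ = ln2/32 ≈ 0.021661 h⁻¹; fraction remaining f = e^(−kτ) = e^(−0.021661×119) ≈ 0.0760.
Accumulation ratio R = 1/(1 − f) ≈ 1/0.9240 ≈ 1.0823.
Single-dose peak C₀ = D/Vd = 1413/218 ≈ 6.482 μg/mL.
Steady-state peak Cmax,ss = C₀·R ≈ 6.482 × 1.0823 ≈ 7.015 μg/mL.
One interval later, Cmin,ss = Cmax,ss·e^(−kτ) ≈ 7.015 × 0.0760 ≈ 0.533 μg/mL.
Trough 0.5 μg/mL vs MEC 1 μg/mL: subtherapeutic.

0.5 μg/mL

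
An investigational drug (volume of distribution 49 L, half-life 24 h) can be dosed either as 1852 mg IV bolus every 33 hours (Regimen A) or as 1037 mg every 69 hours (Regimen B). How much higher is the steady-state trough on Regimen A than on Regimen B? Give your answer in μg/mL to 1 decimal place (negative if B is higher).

20.4 μg/mL

Regimen A: f = (1/2)^(33/24) ≈ 0.3856; Cmin,ss = (1852/49)·f/(1−f) ≈ 23.721 μg/mL.
Regimen B: f = (1/2)^(69/24) ≈ 0.1363; Cmin,ss = (1037/49)·f/(1−f) ≈ 3.340 μg/mL.
Difference ≈ 23.721 − 3.340 ≈ 20.381 μg/mL.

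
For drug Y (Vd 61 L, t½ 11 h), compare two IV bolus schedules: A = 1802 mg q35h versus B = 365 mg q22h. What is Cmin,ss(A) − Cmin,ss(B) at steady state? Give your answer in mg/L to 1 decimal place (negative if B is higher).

1.7 mg/L

Regimen A: f = (1/2)^(35/11) ≈ 0.1102; Cmin,ss = (1802/61)·f/(1−f) ≈ 3.659 mg/L.
Regimen B: f = (1/2)^(22/11) ≈ 0.2500; Cmin,ss = (365/61)·f/(1−f) ≈ 1.995 mg/L.
Difference ≈ 3.659 − 1.995 ≈ 1.664 mg/L.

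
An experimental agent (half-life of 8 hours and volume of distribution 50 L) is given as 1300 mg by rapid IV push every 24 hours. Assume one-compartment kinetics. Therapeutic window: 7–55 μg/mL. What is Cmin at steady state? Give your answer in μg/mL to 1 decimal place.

3.7 μg/mL

τ = 24 h = 3 half-lives, so f = (1/2)^3 = 0.125.
At steady state, R = 1/(1 − 0.125) = 8/7.
Single-dose peak C₀ = D/Vd = 1300/50 = 26 μg/mL.
Steady-state peak Cmax,ss = C₀·R = 26 × 8/7 ≈ 29.714 μg/mL.
Steady-state trough Cmin,ss = Cmax,ss·f ≈ 29.714 × 0.125 ≈ 3.714 μg/mL.
Trough 3.7 μg/mL vs MEC 7 μg/mL: subtherapeutic.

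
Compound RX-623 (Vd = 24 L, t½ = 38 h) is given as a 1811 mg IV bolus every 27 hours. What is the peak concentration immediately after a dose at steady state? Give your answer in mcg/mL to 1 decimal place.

Over one 27-h interval, 27/38 ≈ 0.71053 half-lives elapse, leaving f ≈ 0.6111 of each dose.
At steady state, accumulation factor R = 1/(1 − e^(−kτ)) ≈ 2.5714.
Each bolus raises the concentration by D/Vd = 1811/24 ≈ 75.458 mcg/mL.
Cmax,ss = C₀/(1 − f) ≈ 75.458/0.3889 ≈ 194.029 mcg/mL.

194.0 mcg/mL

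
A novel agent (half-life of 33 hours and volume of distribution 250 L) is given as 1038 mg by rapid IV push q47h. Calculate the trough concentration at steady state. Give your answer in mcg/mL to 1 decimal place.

2.5 mcg/mL

Over one 47-h interval, 47/33 ≈ 1.4242 half-lives elapse, leaving f ≈ 0.3726 of each dose.
Each bolus raises the concentration by D/Vd = 1038/250 ≈ 4.152 mcg/mL.
Steady-state trough Cmin,ss = C₀·f/(1−f) ≈ 4.152 × 0.3726/0.6274 ≈ 2.466 mcg/mL.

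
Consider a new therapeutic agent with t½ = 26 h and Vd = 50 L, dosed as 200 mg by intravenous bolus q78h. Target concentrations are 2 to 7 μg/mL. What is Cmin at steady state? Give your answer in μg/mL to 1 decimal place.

τ = 78 h = 3 half-lives, so f = (1/2)^3 = 0.125.
Accumulation ratio R = 1/(1 − f) = 1/0.875 = 8/7.
Single-dose peak C₀ = D/Vd = 200/50 = 4 μg/mL.
Steady-state peak Cmax,ss = C₀·R = 4 × 8/7 ≈ 4.571 μg/mL.
Steady-state trough Cmin,ss = Cmax,ss·f ≈ 4.571 × 0.125 ≈ 0.571 μg/mL.
Trough 0.6 μg/mL vs MEC 2 μg/mL: subtherapeutic.

0.6 μg/mL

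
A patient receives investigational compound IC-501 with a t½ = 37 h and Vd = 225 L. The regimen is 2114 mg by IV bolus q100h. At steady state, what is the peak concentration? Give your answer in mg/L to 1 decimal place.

11.1 mg/L

Over one 100-h interval, 100/37 ≈ 2.7027 half-lives elapse, leaving f ≈ 0.1536 of each dose.
At steady state, accumulation factor R = 1/(1 − e^(−kτ)) ≈ 1.1815.
Single-dose peak C₀ = D/Vd = 2114/225 ≈ 9.396 mg/L.
Steady-state peak Cmax,ss = C₀·R ≈ 9.396 × 1.1815 ≈ 11.101 mg/L.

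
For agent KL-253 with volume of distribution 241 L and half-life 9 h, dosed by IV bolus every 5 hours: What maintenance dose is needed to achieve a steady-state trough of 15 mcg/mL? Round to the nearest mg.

1698 mg

τ/t½ = 5/9 ≈ 0.55556, so f = (1/2)^(5/9) ≈ 0.680395.
Cmin,ss = (D/Vd)·f/(1−f), so D = Cmin,ss·Vd·(1−f)/f.
D = 15 × 241 × (1−f)/f ≈ 15 × 241 × 0.46973 ≈ 1698.07 mg.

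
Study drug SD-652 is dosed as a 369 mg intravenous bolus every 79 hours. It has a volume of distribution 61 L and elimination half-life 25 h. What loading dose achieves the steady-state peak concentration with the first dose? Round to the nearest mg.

415 mg

f = (1/2)^(79/25) ≈ 0.111878; accumulation ratio R = 1/(1−f) ≈ 1.12597.
Loading dose to hit Cmax,ss on first dose: D_load = D_maint·R ≈ 369 × 1.12597 ≈ 415.48 mg.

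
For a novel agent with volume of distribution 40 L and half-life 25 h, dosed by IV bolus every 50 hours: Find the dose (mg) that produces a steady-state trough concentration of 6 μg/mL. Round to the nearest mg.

τ/t½ = 50/25 ≈ 2, so f = (1/2)^(50/25) ≈ 0.250000.
Cmin,ss = (D/Vd)·f/(1−f), so D = Cmin,ss·Vd·(1−f)/f.
D = 6 × 40 × (1−f)/f ≈ 6 × 40 × 3.00000 ≈ 720.00 mg.

720 mg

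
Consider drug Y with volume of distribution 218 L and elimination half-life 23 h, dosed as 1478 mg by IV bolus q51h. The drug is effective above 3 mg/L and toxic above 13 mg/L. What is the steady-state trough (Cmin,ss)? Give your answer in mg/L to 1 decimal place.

Over one 51-h interval, 51/23 ≈ 2.2174 half-lives elapse, leaving f ≈ 0.2150 of each dose.
Accumulation ratio R = 1/(1 − f) ≈ 1/0.7850 ≈ 1.2739.
Each bolus raises the concentration by D/Vd = 1478/218 ≈ 6.780 mg/L.
Steady-state peak Cmax,ss = C₀·R ≈ 6.780 × 1.2739 ≈ 8.637 mg/L.
One interval later, Cmin,ss = Cmax,ss·e^(−kτ) ≈ 8.637 × 0.2150 ≈ 1.857 mg/L.
Trough 1.9 mg/L vs MEC 3 mg/L: subtherapeutic.

1.9 mg/L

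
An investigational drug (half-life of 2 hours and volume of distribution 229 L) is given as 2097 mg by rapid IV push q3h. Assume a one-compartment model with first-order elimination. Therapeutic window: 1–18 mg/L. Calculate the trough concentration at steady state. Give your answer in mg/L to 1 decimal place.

5.0 mg/L

τ/t½ = 3/2 ≈ 1.5, so fraction remaining f = (1/2)^(3/2) ≈ 0.3536.
Accumulation ratio R = 1/(1 − f) ≈ 1/0.6464 ≈ 1.5470.
Single-dose peak C₀ = D/Vd = 2097/229 ≈ 9.157 mg/L.
Cmax,ss = C₀/(1 − f) ≈ 9.157/0.6464 ≈ 14.166 mg/L.
Steady-state trough Cmin,ss = Cmax,ss·f ≈ 14.166 × 0.3536 ≈ 5.009 mg/L.
Trough 5.0 mg/L vs MEC 1 mg/L: adequate.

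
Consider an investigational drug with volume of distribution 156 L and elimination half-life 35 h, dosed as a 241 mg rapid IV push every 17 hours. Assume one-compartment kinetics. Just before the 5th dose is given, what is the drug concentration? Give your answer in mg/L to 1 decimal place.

f = (1/2)^(τ/t½) = (1/2)^(17/35) ≈ 0.7141.
C₀ = D/Vd = 241/156 ≈ 1.545 mg/L.
Before the 5th dose, 4 doses have been given. Superposition: Cmin = C₀·(f + f² + … + f^4).
≈ 1.545 × (0.7141 + 0.5099 + 0.3641 + 0.2600) ≈ 1.545 × 1.8481 ≈ 2.855 mg/L.

2.9 mg/L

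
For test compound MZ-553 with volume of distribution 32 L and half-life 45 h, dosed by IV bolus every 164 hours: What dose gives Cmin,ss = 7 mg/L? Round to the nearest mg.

2577 mg

τ/t½ = 164/45 ≈ 3.6444, so f = (1/2)^(164/45) ≈ 0.079967.
Cmin,ss = (D/Vd)·f/(1−f), so D = Cmin,ss·Vd·(1−f)/f.
D = 7 × 32 × (1−f)/f ≈ 7 × 32 × 11.50516 ≈ 2577.16 mg.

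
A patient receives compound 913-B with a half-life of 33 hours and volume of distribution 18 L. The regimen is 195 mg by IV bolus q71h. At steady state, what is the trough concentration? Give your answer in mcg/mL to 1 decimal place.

3.1 mcg/mL

Over one 71-h interval, 71/33 ≈ 2.1515 half-lives elapse, leaving f ≈ 0.2251 of each dose.
Accumulation ratio R = 1/(1 − f) ≈ 1/0.7749 ≈ 1.2905.
Single-dose peak C₀ = D/Vd = 195/18 ≈ 10.833 mcg/mL.
Cmax,ss = C₀/(1 − f) ≈ 10.833/0.7749 ≈ 13.980 mcg/mL.
Steady-state trough Cmin,ss = Cmax,ss·f ≈ 13.980 × 0.2251 ≈ 3.147 mcg/mL.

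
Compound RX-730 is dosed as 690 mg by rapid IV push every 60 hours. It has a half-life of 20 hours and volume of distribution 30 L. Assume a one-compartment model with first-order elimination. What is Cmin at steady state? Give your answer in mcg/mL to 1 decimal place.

3.3 mcg/mL

τ = 60 h = 3 half-lives, so f = (1/2)^3 = 0.125.
Accumulation ratio R = 1/(1 − f) = 1/0.875 = 8/7.
Single-dose peak C₀ = D/Vd = 690/30 = 23 mcg/mL.
Steady-state peak Cmax,ss = C₀·R = 23 × 8/7 ≈ 26.286 mcg/mL.
Steady-state trough Cmin,ss = Cmax,ss·f ≈ 26.286 × 0.125 ≈ 3.286 mcg/mL.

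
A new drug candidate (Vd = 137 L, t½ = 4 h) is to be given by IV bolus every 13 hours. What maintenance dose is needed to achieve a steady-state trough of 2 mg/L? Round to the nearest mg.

2333 mg

τ/t½ = 13/4 ≈ 3.25, so f = (1/2)^(13/4) ≈ 0.105112.
Cmin,ss = (D/Vd)·f/(1−f), so D = Cmin,ss·Vd·(1−f)/f.
D = 2 × 137 × (1−f)/f ≈ 2 × 137 × 8.51366 ≈ 2332.74 mg.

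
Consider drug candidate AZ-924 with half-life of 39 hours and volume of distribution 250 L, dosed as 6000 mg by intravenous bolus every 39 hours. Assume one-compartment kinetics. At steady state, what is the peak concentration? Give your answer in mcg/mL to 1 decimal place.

The dosing interval is 1 half-life, so f = 2^(−1) = 0.5.
At steady state, R = 1/(1 − 0.5) = 2/1.
Single-dose peak C₀ = D/Vd = 6000/250 = 24 mcg/mL.
Steady-state peak Cmax,ss = C₀·R = 24 × 2/1 ≈ 48.000 mcg/mL.

48.0 mcg/mL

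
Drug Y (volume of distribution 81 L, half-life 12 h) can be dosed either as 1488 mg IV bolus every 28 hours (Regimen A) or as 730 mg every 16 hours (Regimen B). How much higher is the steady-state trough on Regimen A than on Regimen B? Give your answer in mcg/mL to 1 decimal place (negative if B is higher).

-1.4 mcg/mL

Regimen A: f = (1/2)^(28/12) ≈ 0.1984; Cmin,ss = (1488/81)·f/(1−f) ≈ 4.547 mcg/mL.
Regimen B: f = (1/2)^(16/12) ≈ 0.3969; Cmin,ss = (730/81)·f/(1−f) ≈ 5.931 mcg/mL.
Difference ≈ 4.547 − 5.931 ≈ -1.384 mcg/mL.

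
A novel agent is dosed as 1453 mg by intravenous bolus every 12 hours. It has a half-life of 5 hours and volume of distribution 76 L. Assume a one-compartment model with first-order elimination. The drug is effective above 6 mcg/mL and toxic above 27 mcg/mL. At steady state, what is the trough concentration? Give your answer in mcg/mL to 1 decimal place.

4.5 mcg/mL

τ/t½ = 12/5 ≈ 2.4, so fraction remaining f = (1/2)^(12/5) ≈ 0.1895.
Accumulation ratio R = 1/(1 − f) ≈ 1/0.8105 ≈ 1.2338.
Each bolus raises the concentration by D/Vd = 1453/76 ≈ 19.118 mcg/mL.
Cmax,ss = C₀/(1 − f) ≈ 19.118/0.8105 ≈ 23.588 mcg/mL.
One interval later, Cmin,ss = Cmax,ss·e^(−kτ) ≈ 23.588 × 0.1895 ≈ 4.470 mcg/mL.
Trough 4.5 mcg/mL vs MEC 6 mcg/mL: subtherapeutic.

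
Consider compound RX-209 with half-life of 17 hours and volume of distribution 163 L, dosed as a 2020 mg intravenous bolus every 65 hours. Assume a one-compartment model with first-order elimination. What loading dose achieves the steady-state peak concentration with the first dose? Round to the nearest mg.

f = (1/2)^(65/17) ≈ 0.070632; accumulation ratio R = 1/(1−f) ≈ 1.07600.
Loading dose to hit Cmax,ss on first dose: D_load = D_maint·R ≈ 2020 × 1.07600 ≈ 2173.52 mg.

2174 mg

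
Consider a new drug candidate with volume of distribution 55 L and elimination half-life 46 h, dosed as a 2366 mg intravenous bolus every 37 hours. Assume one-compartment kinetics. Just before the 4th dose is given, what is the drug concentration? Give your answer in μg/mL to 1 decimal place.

f = (1/2)^(τ/t½) = (1/2)^(37/46) ≈ 0.5726.
C₀ = D/Vd = 2366/55 ≈ 43.018 μg/mL.
Before the 4th dose, 3 doses have been given. Superposition: Cmin = C₀·(f + f² + … + f^3).
≈ 43.018 × (0.5726 + 0.3279 + 0.1877) ≈ 43.018 × 1.0882 ≈ 46.812 μg/mL.

46.8 μg/mL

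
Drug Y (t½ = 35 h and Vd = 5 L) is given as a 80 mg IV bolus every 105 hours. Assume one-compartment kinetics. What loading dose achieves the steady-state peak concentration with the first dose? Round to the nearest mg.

91 mg

f = (1/2)^(105/35) ≈ 0.125000; accumulation ratio R = 1/(1−f) ≈ 1.14286.
Loading dose to hit Cmax,ss on first dose: D_load = D_maint·R ≈ 80 × 1.14286 ≈ 91.43 mg.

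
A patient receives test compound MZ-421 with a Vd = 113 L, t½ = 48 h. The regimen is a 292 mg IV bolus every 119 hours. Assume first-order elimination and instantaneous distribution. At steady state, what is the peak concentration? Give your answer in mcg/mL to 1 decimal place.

3.1 mcg/mL

τ/t½ = 119/48 ≈ 2.4792, so fraction remaining f = (1/2)^(119/48) ≈ 0.1793.
Accumulation ratio R = 1/(1 − f) ≈ 1/0.8207 ≈ 1.2185.
Each bolus raises the concentration by D/Vd = 292/113 ≈ 2.584 mcg/mL.
Cmax,ss = C₀/(1 − f) ≈ 2.584/0.8207 ≈ 3.149 mcg/mL.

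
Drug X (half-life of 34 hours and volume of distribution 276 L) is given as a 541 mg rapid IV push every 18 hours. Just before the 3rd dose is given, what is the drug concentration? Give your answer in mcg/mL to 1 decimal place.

2.3 mcg/mL

f = (1/2)^(τ/t½) = (1/2)^(18/34) ≈ 0.6928.
C₀ = D/Vd = 541/276 ≈ 1.960 mcg/mL.
Before the 3rd dose, 2 doses have been given. Superposition: Cmin = C₀·(f + f²).
≈ 1.960 × (0.6928 + 0.4800) ≈ 1.960 × 1.1728 ≈ 2.299 mcg/mL.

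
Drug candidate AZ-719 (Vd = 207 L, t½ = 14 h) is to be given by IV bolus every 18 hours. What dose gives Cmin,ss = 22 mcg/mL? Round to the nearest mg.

6549 mg

τ/t½ = 18/14 ≈ 1.2857, so f = (1/2)^(18/14) ≈ 0.410168.
Cmin,ss = (D/Vd)·f/(1−f), so D = Cmin,ss·Vd·(1−f)/f.
D = 22 × 207 × (1−f)/f ≈ 22 × 207 × 1.43803 ≈ 6548.79 mg.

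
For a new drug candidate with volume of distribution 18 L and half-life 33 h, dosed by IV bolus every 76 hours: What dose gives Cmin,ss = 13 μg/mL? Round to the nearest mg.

921 mg

τ/t½ = 76/33 ≈ 2.303, so f = (1/2)^(76/33) ≈ 0.202637.
Cmin,ss = (D/Vd)·f/(1−f), so D = Cmin,ss·Vd·(1−f)/f.
D = 13 × 18 × (1−f)/f ≈ 13 × 18 × 3.93493 ≈ 920.77 mg.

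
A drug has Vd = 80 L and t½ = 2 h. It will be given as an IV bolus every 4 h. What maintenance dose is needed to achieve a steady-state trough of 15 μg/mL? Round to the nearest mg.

τ/t½ = 4/2 ≈ 2, so f = (1/2)^(4/2) ≈ 0.250000.
Cmin,ss = (D/Vd)·f/(1−f), so D = Cmin,ss·Vd·(1−f)/f.
D = 15 × 80 × (1−f)/f ≈ 15 × 80 × 3.00000 ≈ 3600.00 mg.

3600 mg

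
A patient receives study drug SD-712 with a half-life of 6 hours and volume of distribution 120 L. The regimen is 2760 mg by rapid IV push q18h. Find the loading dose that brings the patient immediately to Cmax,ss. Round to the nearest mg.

f = (1/2)^(18/6) ≈ 0.125000; accumulation ratio R = 1/(1−f) ≈ 1.14286.
Loading dose to hit Cmax,ss on first dose: D_load = D_maint·R ≈ 2760 × 1.14286 ≈ 3154.29 mg.

3154 mg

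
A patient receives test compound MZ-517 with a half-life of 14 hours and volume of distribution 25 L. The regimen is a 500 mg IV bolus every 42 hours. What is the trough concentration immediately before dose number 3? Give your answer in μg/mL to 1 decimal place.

2.8 μg/mL

f = (1/2)^(τ/t½) = (1/2)^(42/14) ≈ 0.1250.
C₀ = D/Vd = 500/25 ≈ 20.000 μg/mL.
Before the 3rd dose, 2 doses have been given. Superposition: Cmin = C₀·(f + f²).
≈ 20.000 × (0.1250 + 0.0156) ≈ 20.000 × 0.1406 ≈ 2.812 μg/mL.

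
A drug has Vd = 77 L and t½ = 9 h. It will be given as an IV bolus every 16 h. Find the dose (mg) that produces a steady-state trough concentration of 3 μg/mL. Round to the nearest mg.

τ/t½ = 16/9 ≈ 1.7778, so f = (1/2)^(16/9) ≈ 0.291632.
Cmin,ss = (D/Vd)·f/(1−f), so D = Cmin,ss·Vd·(1−f)/f.
D = 3 × 77 × (1−f)/f ≈ 3 × 77 × 2.42898 ≈ 561.09 mg.

561 mg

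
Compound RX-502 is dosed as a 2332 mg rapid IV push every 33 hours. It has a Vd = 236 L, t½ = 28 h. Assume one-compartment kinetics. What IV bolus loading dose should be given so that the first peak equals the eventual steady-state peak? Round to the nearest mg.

f = (1/2)^(33/28) ≈ 0.441789; accumulation ratio R = 1/(1−f) ≈ 1.79144.
Loading dose to hit Cmax,ss on first dose: D_load = D_maint·R ≈ 2332 × 1.79144 ≈ 4177.64 mg.

4178 mg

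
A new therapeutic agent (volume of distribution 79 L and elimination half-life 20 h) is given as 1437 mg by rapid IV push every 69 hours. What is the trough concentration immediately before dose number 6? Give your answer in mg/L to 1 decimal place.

f = (1/2)^(τ/t½) = (1/2)^(69/20) ≈ 0.0915.
C₀ = D/Vd = 1437/79 ≈ 18.190 mg/L.
Before the 6th dose, 5 doses have been given. Superposition: Cmin = C₀·(f + f² + … + f^5).
≈ 18.190 × (0.0915 + 0.0084 + 0.0008 + 0.0001 + 0.0000) ≈ 18.190 × 0.1008 ≈ 1.834 mg/L.

1.8 mg/L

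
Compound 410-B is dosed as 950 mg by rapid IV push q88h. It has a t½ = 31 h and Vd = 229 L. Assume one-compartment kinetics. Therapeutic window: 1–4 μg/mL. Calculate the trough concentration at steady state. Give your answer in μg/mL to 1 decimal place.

τ/t½ = 88/31 ≈ 2.8387, so fraction remaining f = (1/2)^(88/31) ≈ 0.1398.
Accumulation ratio R = 1/(1 − f) ≈ 1/0.8602 ≈ 1.1625.
Each bolus raises the concentration by D/Vd = 950/229 ≈ 4.148 μg/mL.
Cmax,ss = C₀/(1 − f) ≈ 4.148/0.8602 ≈ 4.822 μg/mL.
Steady-state trough Cmin,ss = Cmax,ss·f ≈ 4.822 × 0.1398 ≈ 0.674 μg/mL.
Trough 0.7 μg/mL vs MEC 1 μg/mL: subtherapeutic.

0.7 μg/mL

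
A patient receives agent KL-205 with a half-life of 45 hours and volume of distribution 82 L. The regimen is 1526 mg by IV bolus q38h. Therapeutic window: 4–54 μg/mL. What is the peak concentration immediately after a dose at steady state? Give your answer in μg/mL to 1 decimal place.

Over one 38-h interval, 38/45 ≈ 0.84444 half-lives elapse, leaving f ≈ 0.5569 of each dose.
At steady state, accumulation factor R = 1/(1 − e^(−kτ)) ≈ 2.2568.
Single-dose peak C₀ = D/Vd = 1526/82 ≈ 18.610 μg/mL.
Steady-state peak Cmax,ss = C₀·R ≈ 18.610 × 2.2568 ≈ 41.999 μg/mL.
Peak 42.0 μg/mL vs MTC 54 μg/mL: below toxic threshold.

42.0 μg/mL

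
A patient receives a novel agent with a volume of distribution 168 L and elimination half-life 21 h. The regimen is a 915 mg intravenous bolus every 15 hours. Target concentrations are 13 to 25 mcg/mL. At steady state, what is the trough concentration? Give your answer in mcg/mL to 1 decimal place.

Over one 15-h interval, 15/21 ≈ 0.71429 half-lives elapse, leaving f ≈ 0.6095 of each dose.
Accumulation ratio R = 1/(1 − f) ≈ 1/0.3905 ≈ 2.5608.
Each bolus raises the concentration by D/Vd = 915/168 ≈ 5.446 mcg/mL.
Cmax,ss = C₀/(1 − f) ≈ 5.446/0.3905 ≈ 13.946 mcg/mL.
One interval later, Cmin,ss = Cmax,ss·e^(−kτ) ≈ 13.946 × 0.6095 ≈ 8.500 mcg/mL.
Trough 8.5 mcg/mL vs MEC 13 mcg/mL: subtherapeutic.

8.5 mcg/mL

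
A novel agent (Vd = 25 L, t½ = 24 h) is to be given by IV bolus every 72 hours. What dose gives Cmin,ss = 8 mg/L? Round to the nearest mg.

τ/t½ = 72/24 ≈ 3, so f = (1/2)^(72/24) ≈ 0.125000.
Cmin,ss = (D/Vd)·f/(1−f), so D = Cmin,ss·Vd·(1−f)/f.
D = 8 × 25 × (1−f)/f ≈ 8 × 25 × 7.00000 ≈ 1400.00 mg.

1400 mg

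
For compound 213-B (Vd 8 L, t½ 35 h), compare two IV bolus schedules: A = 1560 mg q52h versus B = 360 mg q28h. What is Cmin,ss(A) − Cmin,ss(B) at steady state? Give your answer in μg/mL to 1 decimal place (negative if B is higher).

47.6 μg/mL

Regimen A: f = (1/2)^(52/35) ≈ 0.3571; Cmin,ss = (1560/8)·f/(1−f) ≈ 108.313 μg/mL.
Regimen B: f = (1/2)^(28/35) ≈ 0.5743; Cmin,ss = (360/8)·f/(1−f) ≈ 60.708 μg/mL.
Difference ≈ 108.313 − 60.708 ≈ 47.605 μg/mL.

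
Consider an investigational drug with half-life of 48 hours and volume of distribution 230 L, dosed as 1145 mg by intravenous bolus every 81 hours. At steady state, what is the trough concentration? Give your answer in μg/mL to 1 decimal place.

τ/t½ = 81/48 ≈ 1.6875, so fraction remaining f = (1/2)^(81/48) ≈ 0.3105.
At steady state, accumulation factor R = 1/(1 − e^(−kτ)) ≈ 1.4503.
Single-dose peak C₀ = D/Vd = 1145/230 ≈ 4.978 μg/mL.
Cmax,ss = C₀/(1 − f) ≈ 4.978/0.6895 ≈ 7.220 μg/mL.
Steady-state trough Cmin,ss = Cmax,ss·f ≈ 7.220 × 0.3105 ≈ 2.242 μg/mL.

2.2 μg/mL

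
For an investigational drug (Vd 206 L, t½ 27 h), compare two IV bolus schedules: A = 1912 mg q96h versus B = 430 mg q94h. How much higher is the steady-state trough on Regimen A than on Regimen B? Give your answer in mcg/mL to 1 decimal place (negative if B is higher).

Regimen A: f = (1/2)^(96/27) ≈ 0.0850; Cmin,ss = (1912/206)·f/(1−f) ≈ 0.862 mcg/mL.
Regimen B: f = (1/2)^(94/27) ≈ 0.0895; Cmin,ss = (430/206)·f/(1−f) ≈ 0.205 mcg/mL.
Difference ≈ 0.862 − 0.205 ≈ 0.657 mcg/mL.

0.7 mcg/mL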